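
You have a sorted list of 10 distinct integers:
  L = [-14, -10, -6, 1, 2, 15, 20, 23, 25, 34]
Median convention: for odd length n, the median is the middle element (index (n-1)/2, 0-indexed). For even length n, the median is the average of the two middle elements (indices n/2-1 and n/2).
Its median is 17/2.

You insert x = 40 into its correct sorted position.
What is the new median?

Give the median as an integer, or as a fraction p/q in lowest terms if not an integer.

Old list (sorted, length 10): [-14, -10, -6, 1, 2, 15, 20, 23, 25, 34]
Old median = 17/2
Insert x = 40
Old length even (10). Middle pair: indices 4,5 = 2,15.
New length odd (11). New median = single middle element.
x = 40: 10 elements are < x, 0 elements are > x.
New sorted list: [-14, -10, -6, 1, 2, 15, 20, 23, 25, 34, 40]
New median = 15

Answer: 15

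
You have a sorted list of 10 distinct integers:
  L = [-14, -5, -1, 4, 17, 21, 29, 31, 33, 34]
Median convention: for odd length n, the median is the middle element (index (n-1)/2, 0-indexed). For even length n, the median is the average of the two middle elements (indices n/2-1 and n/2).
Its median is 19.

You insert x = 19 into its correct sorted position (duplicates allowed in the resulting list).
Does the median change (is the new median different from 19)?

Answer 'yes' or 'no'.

Old median = 19
Insert x = 19
New median = 19
Changed? no

Answer: no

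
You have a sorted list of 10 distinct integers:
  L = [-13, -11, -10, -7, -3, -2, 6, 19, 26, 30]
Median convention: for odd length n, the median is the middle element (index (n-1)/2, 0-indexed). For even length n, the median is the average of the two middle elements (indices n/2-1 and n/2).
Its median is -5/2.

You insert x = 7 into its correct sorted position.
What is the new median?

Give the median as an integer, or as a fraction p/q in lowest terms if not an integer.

Old list (sorted, length 10): [-13, -11, -10, -7, -3, -2, 6, 19, 26, 30]
Old median = -5/2
Insert x = 7
Old length even (10). Middle pair: indices 4,5 = -3,-2.
New length odd (11). New median = single middle element.
x = 7: 7 elements are < x, 3 elements are > x.
New sorted list: [-13, -11, -10, -7, -3, -2, 6, 7, 19, 26, 30]
New median = -2

Answer: -2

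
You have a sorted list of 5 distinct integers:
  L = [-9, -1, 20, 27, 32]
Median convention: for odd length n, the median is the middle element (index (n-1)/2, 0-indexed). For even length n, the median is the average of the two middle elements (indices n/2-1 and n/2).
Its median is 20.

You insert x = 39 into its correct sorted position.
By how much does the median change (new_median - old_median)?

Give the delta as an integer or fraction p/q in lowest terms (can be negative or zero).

Answer: 7/2

Derivation:
Old median = 20
After inserting x = 39: new sorted = [-9, -1, 20, 27, 32, 39]
New median = 47/2
Delta = 47/2 - 20 = 7/2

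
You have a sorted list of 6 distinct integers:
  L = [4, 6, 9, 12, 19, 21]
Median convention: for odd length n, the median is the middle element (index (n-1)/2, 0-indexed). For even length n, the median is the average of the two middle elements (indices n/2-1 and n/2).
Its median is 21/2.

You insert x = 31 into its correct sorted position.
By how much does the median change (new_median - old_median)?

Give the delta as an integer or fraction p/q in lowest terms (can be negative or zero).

Answer: 3/2

Derivation:
Old median = 21/2
After inserting x = 31: new sorted = [4, 6, 9, 12, 19, 21, 31]
New median = 12
Delta = 12 - 21/2 = 3/2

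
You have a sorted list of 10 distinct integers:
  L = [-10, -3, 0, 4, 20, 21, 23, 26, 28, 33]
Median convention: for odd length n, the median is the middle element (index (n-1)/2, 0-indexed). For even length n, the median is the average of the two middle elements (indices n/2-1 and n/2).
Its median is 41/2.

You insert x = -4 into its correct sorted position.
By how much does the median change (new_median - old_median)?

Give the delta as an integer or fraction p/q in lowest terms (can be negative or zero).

Old median = 41/2
After inserting x = -4: new sorted = [-10, -4, -3, 0, 4, 20, 21, 23, 26, 28, 33]
New median = 20
Delta = 20 - 41/2 = -1/2

Answer: -1/2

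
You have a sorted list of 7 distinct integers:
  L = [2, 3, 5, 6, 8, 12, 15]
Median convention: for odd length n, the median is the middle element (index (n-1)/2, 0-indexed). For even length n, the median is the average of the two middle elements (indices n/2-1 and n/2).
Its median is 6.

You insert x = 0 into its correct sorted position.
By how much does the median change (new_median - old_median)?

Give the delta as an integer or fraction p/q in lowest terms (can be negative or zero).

Answer: -1/2

Derivation:
Old median = 6
After inserting x = 0: new sorted = [0, 2, 3, 5, 6, 8, 12, 15]
New median = 11/2
Delta = 11/2 - 6 = -1/2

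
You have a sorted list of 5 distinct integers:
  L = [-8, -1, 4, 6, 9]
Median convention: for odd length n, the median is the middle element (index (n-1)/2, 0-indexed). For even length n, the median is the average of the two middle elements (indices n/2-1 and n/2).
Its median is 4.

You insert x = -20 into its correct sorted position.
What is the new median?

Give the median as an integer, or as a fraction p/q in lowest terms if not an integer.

Answer: 3/2

Derivation:
Old list (sorted, length 5): [-8, -1, 4, 6, 9]
Old median = 4
Insert x = -20
Old length odd (5). Middle was index 2 = 4.
New length even (6). New median = avg of two middle elements.
x = -20: 0 elements are < x, 5 elements are > x.
New sorted list: [-20, -8, -1, 4, 6, 9]
New median = 3/2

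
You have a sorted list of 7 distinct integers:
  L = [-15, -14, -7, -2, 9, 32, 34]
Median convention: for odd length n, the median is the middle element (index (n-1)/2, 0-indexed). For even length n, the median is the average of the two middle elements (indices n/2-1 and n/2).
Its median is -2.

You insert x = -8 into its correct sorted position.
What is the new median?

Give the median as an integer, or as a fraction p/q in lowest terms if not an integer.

Old list (sorted, length 7): [-15, -14, -7, -2, 9, 32, 34]
Old median = -2
Insert x = -8
Old length odd (7). Middle was index 3 = -2.
New length even (8). New median = avg of two middle elements.
x = -8: 2 elements are < x, 5 elements are > x.
New sorted list: [-15, -14, -8, -7, -2, 9, 32, 34]
New median = -9/2

Answer: -9/2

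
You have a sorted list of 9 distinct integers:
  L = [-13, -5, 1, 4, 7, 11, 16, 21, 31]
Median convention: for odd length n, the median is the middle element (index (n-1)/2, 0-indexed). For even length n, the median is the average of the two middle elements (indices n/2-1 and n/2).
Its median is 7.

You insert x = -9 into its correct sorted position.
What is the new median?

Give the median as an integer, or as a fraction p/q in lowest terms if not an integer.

Answer: 11/2

Derivation:
Old list (sorted, length 9): [-13, -5, 1, 4, 7, 11, 16, 21, 31]
Old median = 7
Insert x = -9
Old length odd (9). Middle was index 4 = 7.
New length even (10). New median = avg of two middle elements.
x = -9: 1 elements are < x, 8 elements are > x.
New sorted list: [-13, -9, -5, 1, 4, 7, 11, 16, 21, 31]
New median = 11/2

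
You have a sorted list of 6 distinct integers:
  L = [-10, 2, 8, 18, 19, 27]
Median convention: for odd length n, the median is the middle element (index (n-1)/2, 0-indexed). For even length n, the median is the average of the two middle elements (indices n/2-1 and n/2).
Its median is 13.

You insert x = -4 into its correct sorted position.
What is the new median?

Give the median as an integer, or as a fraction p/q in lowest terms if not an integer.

Answer: 8

Derivation:
Old list (sorted, length 6): [-10, 2, 8, 18, 19, 27]
Old median = 13
Insert x = -4
Old length even (6). Middle pair: indices 2,3 = 8,18.
New length odd (7). New median = single middle element.
x = -4: 1 elements are < x, 5 elements are > x.
New sorted list: [-10, -4, 2, 8, 18, 19, 27]
New median = 8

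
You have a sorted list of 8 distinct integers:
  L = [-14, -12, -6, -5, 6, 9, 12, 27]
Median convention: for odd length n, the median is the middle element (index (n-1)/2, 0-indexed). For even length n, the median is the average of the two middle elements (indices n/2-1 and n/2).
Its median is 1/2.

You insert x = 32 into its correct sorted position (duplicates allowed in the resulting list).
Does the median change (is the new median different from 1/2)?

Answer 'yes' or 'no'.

Answer: yes

Derivation:
Old median = 1/2
Insert x = 32
New median = 6
Changed? yes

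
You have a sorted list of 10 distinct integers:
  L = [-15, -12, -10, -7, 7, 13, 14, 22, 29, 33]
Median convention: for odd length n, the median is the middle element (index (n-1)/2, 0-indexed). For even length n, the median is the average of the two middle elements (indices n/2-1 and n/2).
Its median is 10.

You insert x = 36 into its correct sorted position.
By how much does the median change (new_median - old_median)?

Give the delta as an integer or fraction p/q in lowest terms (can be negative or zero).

Old median = 10
After inserting x = 36: new sorted = [-15, -12, -10, -7, 7, 13, 14, 22, 29, 33, 36]
New median = 13
Delta = 13 - 10 = 3

Answer: 3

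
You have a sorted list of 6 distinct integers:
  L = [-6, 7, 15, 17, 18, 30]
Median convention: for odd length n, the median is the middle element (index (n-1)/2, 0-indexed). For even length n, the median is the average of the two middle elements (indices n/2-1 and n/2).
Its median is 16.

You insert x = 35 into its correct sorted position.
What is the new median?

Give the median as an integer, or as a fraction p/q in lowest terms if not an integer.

Old list (sorted, length 6): [-6, 7, 15, 17, 18, 30]
Old median = 16
Insert x = 35
Old length even (6). Middle pair: indices 2,3 = 15,17.
New length odd (7). New median = single middle element.
x = 35: 6 elements are < x, 0 elements are > x.
New sorted list: [-6, 7, 15, 17, 18, 30, 35]
New median = 17

Answer: 17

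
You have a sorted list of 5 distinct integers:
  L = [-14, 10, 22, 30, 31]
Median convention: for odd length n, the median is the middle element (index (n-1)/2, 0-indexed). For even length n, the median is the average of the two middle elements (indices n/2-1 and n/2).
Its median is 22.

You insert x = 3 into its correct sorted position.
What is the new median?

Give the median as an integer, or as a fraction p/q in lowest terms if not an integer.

Old list (sorted, length 5): [-14, 10, 22, 30, 31]
Old median = 22
Insert x = 3
Old length odd (5). Middle was index 2 = 22.
New length even (6). New median = avg of two middle elements.
x = 3: 1 elements are < x, 4 elements are > x.
New sorted list: [-14, 3, 10, 22, 30, 31]
New median = 16

Answer: 16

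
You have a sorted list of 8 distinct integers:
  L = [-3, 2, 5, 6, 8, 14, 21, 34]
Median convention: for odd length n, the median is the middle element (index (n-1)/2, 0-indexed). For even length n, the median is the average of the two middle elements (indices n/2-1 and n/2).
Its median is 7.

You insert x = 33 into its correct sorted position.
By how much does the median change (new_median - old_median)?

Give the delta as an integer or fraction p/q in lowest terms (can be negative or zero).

Old median = 7
After inserting x = 33: new sorted = [-3, 2, 5, 6, 8, 14, 21, 33, 34]
New median = 8
Delta = 8 - 7 = 1

Answer: 1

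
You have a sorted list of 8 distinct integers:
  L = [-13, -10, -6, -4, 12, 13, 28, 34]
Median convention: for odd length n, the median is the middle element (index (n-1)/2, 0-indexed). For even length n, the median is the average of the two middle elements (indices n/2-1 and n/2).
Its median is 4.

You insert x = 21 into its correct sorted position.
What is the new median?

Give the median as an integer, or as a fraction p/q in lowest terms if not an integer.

Answer: 12

Derivation:
Old list (sorted, length 8): [-13, -10, -6, -4, 12, 13, 28, 34]
Old median = 4
Insert x = 21
Old length even (8). Middle pair: indices 3,4 = -4,12.
New length odd (9). New median = single middle element.
x = 21: 6 elements are < x, 2 elements are > x.
New sorted list: [-13, -10, -6, -4, 12, 13, 21, 28, 34]
New median = 12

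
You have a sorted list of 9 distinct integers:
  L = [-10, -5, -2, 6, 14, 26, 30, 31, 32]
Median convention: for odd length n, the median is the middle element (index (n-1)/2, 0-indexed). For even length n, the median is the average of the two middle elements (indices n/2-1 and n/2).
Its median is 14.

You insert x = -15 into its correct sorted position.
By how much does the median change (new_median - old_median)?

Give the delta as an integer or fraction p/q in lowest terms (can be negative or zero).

Old median = 14
After inserting x = -15: new sorted = [-15, -10, -5, -2, 6, 14, 26, 30, 31, 32]
New median = 10
Delta = 10 - 14 = -4

Answer: -4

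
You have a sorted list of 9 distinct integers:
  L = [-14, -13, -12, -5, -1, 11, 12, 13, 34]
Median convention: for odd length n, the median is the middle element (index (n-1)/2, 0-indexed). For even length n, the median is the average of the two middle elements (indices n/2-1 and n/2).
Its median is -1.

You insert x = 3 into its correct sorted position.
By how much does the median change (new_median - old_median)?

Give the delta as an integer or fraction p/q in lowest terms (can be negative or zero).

Answer: 2

Derivation:
Old median = -1
After inserting x = 3: new sorted = [-14, -13, -12, -5, -1, 3, 11, 12, 13, 34]
New median = 1
Delta = 1 - -1 = 2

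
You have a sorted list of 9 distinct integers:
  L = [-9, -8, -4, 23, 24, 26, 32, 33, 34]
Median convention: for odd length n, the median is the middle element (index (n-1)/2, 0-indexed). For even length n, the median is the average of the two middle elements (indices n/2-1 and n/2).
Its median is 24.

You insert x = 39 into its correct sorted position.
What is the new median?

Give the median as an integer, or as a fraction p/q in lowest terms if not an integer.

Answer: 25

Derivation:
Old list (sorted, length 9): [-9, -8, -4, 23, 24, 26, 32, 33, 34]
Old median = 24
Insert x = 39
Old length odd (9). Middle was index 4 = 24.
New length even (10). New median = avg of two middle elements.
x = 39: 9 elements are < x, 0 elements are > x.
New sorted list: [-9, -8, -4, 23, 24, 26, 32, 33, 34, 39]
New median = 25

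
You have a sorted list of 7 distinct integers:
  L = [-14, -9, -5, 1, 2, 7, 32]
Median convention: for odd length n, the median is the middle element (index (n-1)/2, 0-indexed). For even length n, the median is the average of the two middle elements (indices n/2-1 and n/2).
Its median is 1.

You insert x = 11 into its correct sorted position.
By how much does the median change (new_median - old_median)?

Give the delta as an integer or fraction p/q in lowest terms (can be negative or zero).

Answer: 1/2

Derivation:
Old median = 1
After inserting x = 11: new sorted = [-14, -9, -5, 1, 2, 7, 11, 32]
New median = 3/2
Delta = 3/2 - 1 = 1/2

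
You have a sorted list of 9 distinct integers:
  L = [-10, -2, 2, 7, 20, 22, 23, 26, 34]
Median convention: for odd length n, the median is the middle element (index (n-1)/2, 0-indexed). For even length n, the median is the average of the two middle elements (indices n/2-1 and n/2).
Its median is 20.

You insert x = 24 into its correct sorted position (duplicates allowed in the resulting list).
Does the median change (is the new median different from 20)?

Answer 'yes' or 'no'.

Answer: yes

Derivation:
Old median = 20
Insert x = 24
New median = 21
Changed? yes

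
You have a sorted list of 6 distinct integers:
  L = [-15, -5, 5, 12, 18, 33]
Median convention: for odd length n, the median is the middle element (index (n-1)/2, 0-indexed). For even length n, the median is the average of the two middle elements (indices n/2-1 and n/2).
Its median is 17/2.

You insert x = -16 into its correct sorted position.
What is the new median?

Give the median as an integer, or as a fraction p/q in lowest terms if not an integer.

Answer: 5

Derivation:
Old list (sorted, length 6): [-15, -5, 5, 12, 18, 33]
Old median = 17/2
Insert x = -16
Old length even (6). Middle pair: indices 2,3 = 5,12.
New length odd (7). New median = single middle element.
x = -16: 0 elements are < x, 6 elements are > x.
New sorted list: [-16, -15, -5, 5, 12, 18, 33]
New median = 5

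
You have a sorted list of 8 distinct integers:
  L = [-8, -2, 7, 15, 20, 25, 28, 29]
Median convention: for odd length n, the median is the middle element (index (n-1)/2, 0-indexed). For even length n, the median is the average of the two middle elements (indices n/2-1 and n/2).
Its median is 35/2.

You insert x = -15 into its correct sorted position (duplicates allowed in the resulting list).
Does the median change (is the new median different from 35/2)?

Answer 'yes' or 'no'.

Answer: yes

Derivation:
Old median = 35/2
Insert x = -15
New median = 15
Changed? yes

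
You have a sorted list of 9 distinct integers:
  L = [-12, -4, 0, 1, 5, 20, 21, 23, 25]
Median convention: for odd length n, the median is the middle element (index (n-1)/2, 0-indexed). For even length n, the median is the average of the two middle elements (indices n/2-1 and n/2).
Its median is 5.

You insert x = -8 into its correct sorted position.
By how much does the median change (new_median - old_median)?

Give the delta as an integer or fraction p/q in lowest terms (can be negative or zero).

Answer: -2

Derivation:
Old median = 5
After inserting x = -8: new sorted = [-12, -8, -4, 0, 1, 5, 20, 21, 23, 25]
New median = 3
Delta = 3 - 5 = -2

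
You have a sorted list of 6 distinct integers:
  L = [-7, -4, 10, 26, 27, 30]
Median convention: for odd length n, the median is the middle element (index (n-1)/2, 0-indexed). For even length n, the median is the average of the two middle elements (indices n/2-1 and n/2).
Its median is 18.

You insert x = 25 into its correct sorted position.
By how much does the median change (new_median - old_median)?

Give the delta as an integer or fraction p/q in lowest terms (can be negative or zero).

Answer: 7

Derivation:
Old median = 18
After inserting x = 25: new sorted = [-7, -4, 10, 25, 26, 27, 30]
New median = 25
Delta = 25 - 18 = 7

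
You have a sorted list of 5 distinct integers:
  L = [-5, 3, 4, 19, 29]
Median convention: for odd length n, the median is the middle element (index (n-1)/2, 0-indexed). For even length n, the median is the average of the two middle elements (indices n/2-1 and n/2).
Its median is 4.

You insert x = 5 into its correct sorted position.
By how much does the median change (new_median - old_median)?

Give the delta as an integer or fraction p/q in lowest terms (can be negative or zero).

Old median = 4
After inserting x = 5: new sorted = [-5, 3, 4, 5, 19, 29]
New median = 9/2
Delta = 9/2 - 4 = 1/2

Answer: 1/2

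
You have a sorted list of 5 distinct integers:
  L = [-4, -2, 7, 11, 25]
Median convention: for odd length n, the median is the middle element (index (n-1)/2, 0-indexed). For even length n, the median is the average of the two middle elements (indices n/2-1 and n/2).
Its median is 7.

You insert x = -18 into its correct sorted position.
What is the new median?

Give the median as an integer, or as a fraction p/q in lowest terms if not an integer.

Answer: 5/2

Derivation:
Old list (sorted, length 5): [-4, -2, 7, 11, 25]
Old median = 7
Insert x = -18
Old length odd (5). Middle was index 2 = 7.
New length even (6). New median = avg of two middle elements.
x = -18: 0 elements are < x, 5 elements are > x.
New sorted list: [-18, -4, -2, 7, 11, 25]
New median = 5/2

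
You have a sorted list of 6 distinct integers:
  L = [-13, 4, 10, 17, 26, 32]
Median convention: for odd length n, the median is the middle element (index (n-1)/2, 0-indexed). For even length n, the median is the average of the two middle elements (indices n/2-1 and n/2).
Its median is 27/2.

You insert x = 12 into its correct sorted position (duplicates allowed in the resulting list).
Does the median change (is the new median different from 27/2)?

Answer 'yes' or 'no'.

Old median = 27/2
Insert x = 12
New median = 12
Changed? yes

Answer: yes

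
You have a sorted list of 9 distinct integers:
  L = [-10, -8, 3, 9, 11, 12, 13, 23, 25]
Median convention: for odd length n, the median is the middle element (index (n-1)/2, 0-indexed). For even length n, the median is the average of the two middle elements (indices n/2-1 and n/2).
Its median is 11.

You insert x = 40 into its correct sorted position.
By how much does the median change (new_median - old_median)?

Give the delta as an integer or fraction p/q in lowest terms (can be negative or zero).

Answer: 1/2

Derivation:
Old median = 11
After inserting x = 40: new sorted = [-10, -8, 3, 9, 11, 12, 13, 23, 25, 40]
New median = 23/2
Delta = 23/2 - 11 = 1/2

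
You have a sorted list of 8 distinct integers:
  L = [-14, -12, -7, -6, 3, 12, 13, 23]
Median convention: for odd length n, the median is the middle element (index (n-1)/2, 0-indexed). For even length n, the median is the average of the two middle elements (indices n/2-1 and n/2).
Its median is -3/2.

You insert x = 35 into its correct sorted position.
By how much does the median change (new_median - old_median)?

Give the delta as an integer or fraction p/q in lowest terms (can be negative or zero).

Answer: 9/2

Derivation:
Old median = -3/2
After inserting x = 35: new sorted = [-14, -12, -7, -6, 3, 12, 13, 23, 35]
New median = 3
Delta = 3 - -3/2 = 9/2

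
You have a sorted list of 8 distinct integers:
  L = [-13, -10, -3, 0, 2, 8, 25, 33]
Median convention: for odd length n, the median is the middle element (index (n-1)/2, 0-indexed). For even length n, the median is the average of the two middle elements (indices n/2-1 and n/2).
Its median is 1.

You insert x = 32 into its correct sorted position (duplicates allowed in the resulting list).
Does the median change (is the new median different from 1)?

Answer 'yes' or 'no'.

Old median = 1
Insert x = 32
New median = 2
Changed? yes

Answer: yes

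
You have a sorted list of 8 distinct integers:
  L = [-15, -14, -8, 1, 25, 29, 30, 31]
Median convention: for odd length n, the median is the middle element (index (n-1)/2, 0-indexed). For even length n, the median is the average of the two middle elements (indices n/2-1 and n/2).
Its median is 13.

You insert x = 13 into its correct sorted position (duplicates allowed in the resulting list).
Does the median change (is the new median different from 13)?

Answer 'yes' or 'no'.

Answer: no

Derivation:
Old median = 13
Insert x = 13
New median = 13
Changed? no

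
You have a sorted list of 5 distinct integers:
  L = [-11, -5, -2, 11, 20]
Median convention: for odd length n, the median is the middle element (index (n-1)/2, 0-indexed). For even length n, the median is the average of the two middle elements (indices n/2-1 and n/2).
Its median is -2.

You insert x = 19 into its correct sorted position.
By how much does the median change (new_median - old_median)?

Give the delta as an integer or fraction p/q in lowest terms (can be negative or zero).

Answer: 13/2

Derivation:
Old median = -2
After inserting x = 19: new sorted = [-11, -5, -2, 11, 19, 20]
New median = 9/2
Delta = 9/2 - -2 = 13/2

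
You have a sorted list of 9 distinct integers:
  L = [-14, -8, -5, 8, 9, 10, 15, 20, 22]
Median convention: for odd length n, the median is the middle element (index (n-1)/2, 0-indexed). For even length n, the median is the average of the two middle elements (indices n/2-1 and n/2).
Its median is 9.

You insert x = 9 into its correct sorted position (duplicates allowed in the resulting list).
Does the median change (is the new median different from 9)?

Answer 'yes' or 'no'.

Old median = 9
Insert x = 9
New median = 9
Changed? no

Answer: no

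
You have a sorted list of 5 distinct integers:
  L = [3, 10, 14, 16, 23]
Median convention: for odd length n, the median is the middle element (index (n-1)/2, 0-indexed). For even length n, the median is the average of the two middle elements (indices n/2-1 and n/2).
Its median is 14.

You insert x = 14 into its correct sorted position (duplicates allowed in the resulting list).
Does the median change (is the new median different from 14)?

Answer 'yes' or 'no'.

Answer: no

Derivation:
Old median = 14
Insert x = 14
New median = 14
Changed? no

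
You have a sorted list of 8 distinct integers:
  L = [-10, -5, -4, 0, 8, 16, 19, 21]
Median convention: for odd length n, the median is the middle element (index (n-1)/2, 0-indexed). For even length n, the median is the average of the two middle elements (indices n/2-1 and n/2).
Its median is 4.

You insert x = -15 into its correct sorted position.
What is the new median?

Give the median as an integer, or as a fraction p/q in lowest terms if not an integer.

Answer: 0

Derivation:
Old list (sorted, length 8): [-10, -5, -4, 0, 8, 16, 19, 21]
Old median = 4
Insert x = -15
Old length even (8). Middle pair: indices 3,4 = 0,8.
New length odd (9). New median = single middle element.
x = -15: 0 elements are < x, 8 elements are > x.
New sorted list: [-15, -10, -5, -4, 0, 8, 16, 19, 21]
New median = 0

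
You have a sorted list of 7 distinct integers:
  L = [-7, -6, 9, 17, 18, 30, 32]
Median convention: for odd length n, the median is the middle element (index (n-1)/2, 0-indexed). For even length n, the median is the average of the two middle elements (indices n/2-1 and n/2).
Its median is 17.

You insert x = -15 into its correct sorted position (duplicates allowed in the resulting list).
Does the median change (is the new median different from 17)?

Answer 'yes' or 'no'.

Answer: yes

Derivation:
Old median = 17
Insert x = -15
New median = 13
Changed? yes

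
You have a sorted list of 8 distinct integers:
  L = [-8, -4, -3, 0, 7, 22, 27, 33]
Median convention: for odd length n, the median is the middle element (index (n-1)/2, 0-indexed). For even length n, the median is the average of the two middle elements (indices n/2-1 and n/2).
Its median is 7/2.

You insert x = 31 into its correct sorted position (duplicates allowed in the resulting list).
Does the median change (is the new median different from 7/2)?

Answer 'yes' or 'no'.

Old median = 7/2
Insert x = 31
New median = 7
Changed? yes

Answer: yes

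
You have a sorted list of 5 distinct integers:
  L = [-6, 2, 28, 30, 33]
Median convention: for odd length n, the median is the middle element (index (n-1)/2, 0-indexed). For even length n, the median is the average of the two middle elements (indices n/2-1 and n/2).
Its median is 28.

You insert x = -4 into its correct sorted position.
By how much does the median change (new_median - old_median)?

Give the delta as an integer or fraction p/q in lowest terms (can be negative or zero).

Old median = 28
After inserting x = -4: new sorted = [-6, -4, 2, 28, 30, 33]
New median = 15
Delta = 15 - 28 = -13

Answer: -13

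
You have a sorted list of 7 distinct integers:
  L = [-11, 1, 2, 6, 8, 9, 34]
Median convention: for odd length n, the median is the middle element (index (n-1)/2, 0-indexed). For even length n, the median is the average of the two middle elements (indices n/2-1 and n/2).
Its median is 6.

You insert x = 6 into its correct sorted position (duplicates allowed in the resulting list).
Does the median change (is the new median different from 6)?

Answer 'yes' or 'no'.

Answer: no

Derivation:
Old median = 6
Insert x = 6
New median = 6
Changed? no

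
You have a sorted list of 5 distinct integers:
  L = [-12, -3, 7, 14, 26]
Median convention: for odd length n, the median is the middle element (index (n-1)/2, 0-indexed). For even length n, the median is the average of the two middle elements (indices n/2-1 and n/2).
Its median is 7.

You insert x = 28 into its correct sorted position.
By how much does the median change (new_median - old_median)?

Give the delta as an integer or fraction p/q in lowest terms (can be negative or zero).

Answer: 7/2

Derivation:
Old median = 7
After inserting x = 28: new sorted = [-12, -3, 7, 14, 26, 28]
New median = 21/2
Delta = 21/2 - 7 = 7/2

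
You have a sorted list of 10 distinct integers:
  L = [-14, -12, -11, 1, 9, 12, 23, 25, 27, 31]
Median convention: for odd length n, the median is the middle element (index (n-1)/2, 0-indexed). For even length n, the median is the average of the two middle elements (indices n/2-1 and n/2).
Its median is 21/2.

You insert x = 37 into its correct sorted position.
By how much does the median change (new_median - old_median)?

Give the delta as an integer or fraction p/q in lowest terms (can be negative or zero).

Answer: 3/2

Derivation:
Old median = 21/2
After inserting x = 37: new sorted = [-14, -12, -11, 1, 9, 12, 23, 25, 27, 31, 37]
New median = 12
Delta = 12 - 21/2 = 3/2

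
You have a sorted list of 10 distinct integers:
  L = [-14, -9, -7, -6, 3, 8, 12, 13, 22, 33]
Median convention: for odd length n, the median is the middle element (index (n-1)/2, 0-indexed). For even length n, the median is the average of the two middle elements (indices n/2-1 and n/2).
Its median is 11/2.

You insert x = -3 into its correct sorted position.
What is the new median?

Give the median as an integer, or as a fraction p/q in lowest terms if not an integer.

Answer: 3

Derivation:
Old list (sorted, length 10): [-14, -9, -7, -6, 3, 8, 12, 13, 22, 33]
Old median = 11/2
Insert x = -3
Old length even (10). Middle pair: indices 4,5 = 3,8.
New length odd (11). New median = single middle element.
x = -3: 4 elements are < x, 6 elements are > x.
New sorted list: [-14, -9, -7, -6, -3, 3, 8, 12, 13, 22, 33]
New median = 3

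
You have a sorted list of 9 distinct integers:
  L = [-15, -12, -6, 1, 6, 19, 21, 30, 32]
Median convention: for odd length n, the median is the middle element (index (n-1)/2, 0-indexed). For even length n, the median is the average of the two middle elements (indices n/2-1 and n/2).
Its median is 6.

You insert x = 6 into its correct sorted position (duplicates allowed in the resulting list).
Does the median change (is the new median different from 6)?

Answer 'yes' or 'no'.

Old median = 6
Insert x = 6
New median = 6
Changed? no

Answer: no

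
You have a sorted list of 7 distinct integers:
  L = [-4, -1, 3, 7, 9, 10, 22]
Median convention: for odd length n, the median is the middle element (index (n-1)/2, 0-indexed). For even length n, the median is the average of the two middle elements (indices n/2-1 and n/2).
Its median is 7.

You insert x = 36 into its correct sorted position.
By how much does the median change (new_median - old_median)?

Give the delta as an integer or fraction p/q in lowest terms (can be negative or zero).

Old median = 7
After inserting x = 36: new sorted = [-4, -1, 3, 7, 9, 10, 22, 36]
New median = 8
Delta = 8 - 7 = 1

Answer: 1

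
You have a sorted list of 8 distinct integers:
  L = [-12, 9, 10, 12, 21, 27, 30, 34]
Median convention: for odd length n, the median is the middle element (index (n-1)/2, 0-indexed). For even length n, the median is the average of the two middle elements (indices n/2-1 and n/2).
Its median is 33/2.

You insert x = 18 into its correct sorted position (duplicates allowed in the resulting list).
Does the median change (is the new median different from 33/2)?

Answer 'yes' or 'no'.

Old median = 33/2
Insert x = 18
New median = 18
Changed? yes

Answer: yes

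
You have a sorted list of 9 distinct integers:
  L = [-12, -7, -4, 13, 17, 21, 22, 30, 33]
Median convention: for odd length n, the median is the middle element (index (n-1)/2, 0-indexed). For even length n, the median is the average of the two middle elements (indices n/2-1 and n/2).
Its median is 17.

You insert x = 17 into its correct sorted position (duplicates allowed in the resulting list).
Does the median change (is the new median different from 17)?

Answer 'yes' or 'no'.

Old median = 17
Insert x = 17
New median = 17
Changed? no

Answer: no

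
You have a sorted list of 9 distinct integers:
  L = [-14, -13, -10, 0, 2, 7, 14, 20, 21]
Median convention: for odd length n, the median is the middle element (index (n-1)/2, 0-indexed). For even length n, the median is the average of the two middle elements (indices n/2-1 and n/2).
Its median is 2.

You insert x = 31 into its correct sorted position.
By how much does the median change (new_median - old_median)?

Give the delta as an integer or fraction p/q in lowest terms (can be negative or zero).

Answer: 5/2

Derivation:
Old median = 2
After inserting x = 31: new sorted = [-14, -13, -10, 0, 2, 7, 14, 20, 21, 31]
New median = 9/2
Delta = 9/2 - 2 = 5/2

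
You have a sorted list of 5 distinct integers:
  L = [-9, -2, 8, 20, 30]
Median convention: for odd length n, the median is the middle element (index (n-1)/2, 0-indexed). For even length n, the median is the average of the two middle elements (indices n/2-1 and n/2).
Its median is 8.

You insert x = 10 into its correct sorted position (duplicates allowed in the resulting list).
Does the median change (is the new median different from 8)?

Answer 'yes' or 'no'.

Answer: yes

Derivation:
Old median = 8
Insert x = 10
New median = 9
Changed? yes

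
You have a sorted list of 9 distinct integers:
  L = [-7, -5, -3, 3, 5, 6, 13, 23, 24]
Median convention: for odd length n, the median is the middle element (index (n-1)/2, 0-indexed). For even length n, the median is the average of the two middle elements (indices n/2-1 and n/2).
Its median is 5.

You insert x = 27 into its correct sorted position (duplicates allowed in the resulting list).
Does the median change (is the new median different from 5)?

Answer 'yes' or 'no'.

Old median = 5
Insert x = 27
New median = 11/2
Changed? yes

Answer: yes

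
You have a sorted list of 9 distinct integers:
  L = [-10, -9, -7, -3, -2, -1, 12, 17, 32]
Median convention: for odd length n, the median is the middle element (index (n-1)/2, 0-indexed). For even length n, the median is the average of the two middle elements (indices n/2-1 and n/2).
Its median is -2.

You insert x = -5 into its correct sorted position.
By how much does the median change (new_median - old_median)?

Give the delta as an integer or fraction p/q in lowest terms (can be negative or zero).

Answer: -1/2

Derivation:
Old median = -2
After inserting x = -5: new sorted = [-10, -9, -7, -5, -3, -2, -1, 12, 17, 32]
New median = -5/2
Delta = -5/2 - -2 = -1/2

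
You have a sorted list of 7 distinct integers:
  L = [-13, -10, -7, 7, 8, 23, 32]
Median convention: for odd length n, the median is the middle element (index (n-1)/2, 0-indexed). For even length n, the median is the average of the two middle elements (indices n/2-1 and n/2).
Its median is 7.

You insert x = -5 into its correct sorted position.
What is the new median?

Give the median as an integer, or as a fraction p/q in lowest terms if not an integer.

Old list (sorted, length 7): [-13, -10, -7, 7, 8, 23, 32]
Old median = 7
Insert x = -5
Old length odd (7). Middle was index 3 = 7.
New length even (8). New median = avg of two middle elements.
x = -5: 3 elements are < x, 4 elements are > x.
New sorted list: [-13, -10, -7, -5, 7, 8, 23, 32]
New median = 1

Answer: 1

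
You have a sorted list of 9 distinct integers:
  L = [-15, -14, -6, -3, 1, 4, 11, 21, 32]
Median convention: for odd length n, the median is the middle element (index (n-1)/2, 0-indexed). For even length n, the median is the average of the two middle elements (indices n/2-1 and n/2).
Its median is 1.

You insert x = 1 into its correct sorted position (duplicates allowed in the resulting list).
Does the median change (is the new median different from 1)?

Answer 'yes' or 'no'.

Old median = 1
Insert x = 1
New median = 1
Changed? no

Answer: no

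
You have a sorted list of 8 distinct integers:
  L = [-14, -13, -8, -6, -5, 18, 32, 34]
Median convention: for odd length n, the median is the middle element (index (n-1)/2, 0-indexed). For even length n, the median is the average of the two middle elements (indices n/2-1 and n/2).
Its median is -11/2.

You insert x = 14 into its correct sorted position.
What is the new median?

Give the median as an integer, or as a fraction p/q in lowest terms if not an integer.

Answer: -5

Derivation:
Old list (sorted, length 8): [-14, -13, -8, -6, -5, 18, 32, 34]
Old median = -11/2
Insert x = 14
Old length even (8). Middle pair: indices 3,4 = -6,-5.
New length odd (9). New median = single middle element.
x = 14: 5 elements are < x, 3 elements are > x.
New sorted list: [-14, -13, -8, -6, -5, 14, 18, 32, 34]
New median = -5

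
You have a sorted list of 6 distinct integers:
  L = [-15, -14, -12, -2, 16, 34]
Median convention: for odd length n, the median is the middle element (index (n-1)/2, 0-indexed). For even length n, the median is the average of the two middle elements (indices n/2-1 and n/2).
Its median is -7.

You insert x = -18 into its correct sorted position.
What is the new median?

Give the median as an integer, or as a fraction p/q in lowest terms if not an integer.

Old list (sorted, length 6): [-15, -14, -12, -2, 16, 34]
Old median = -7
Insert x = -18
Old length even (6). Middle pair: indices 2,3 = -12,-2.
New length odd (7). New median = single middle element.
x = -18: 0 elements are < x, 6 elements are > x.
New sorted list: [-18, -15, -14, -12, -2, 16, 34]
New median = -12

Answer: -12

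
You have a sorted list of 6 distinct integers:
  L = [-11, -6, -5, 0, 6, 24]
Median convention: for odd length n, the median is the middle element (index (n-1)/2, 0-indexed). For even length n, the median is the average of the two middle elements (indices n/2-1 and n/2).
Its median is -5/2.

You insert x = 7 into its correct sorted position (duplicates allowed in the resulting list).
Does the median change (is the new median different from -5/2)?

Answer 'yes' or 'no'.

Old median = -5/2
Insert x = 7
New median = 0
Changed? yes

Answer: yes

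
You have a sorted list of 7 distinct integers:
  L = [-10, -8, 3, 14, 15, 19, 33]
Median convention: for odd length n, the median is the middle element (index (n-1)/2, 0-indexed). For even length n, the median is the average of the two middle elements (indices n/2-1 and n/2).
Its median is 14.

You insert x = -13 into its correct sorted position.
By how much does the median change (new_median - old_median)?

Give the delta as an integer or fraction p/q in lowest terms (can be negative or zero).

Answer: -11/2

Derivation:
Old median = 14
After inserting x = -13: new sorted = [-13, -10, -8, 3, 14, 15, 19, 33]
New median = 17/2
Delta = 17/2 - 14 = -11/2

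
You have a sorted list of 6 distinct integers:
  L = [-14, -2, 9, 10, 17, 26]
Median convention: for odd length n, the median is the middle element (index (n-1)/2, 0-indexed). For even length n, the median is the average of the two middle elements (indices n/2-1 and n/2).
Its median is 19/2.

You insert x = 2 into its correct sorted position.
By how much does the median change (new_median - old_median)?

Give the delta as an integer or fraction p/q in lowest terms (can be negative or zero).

Answer: -1/2

Derivation:
Old median = 19/2
After inserting x = 2: new sorted = [-14, -2, 2, 9, 10, 17, 26]
New median = 9
Delta = 9 - 19/2 = -1/2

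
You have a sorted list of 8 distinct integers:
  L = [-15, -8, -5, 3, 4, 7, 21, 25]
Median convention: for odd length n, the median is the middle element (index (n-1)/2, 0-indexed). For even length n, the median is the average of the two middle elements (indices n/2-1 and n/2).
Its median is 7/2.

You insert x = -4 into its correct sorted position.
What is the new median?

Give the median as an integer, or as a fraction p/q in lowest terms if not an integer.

Old list (sorted, length 8): [-15, -8, -5, 3, 4, 7, 21, 25]
Old median = 7/2
Insert x = -4
Old length even (8). Middle pair: indices 3,4 = 3,4.
New length odd (9). New median = single middle element.
x = -4: 3 elements are < x, 5 elements are > x.
New sorted list: [-15, -8, -5, -4, 3, 4, 7, 21, 25]
New median = 3

Answer: 3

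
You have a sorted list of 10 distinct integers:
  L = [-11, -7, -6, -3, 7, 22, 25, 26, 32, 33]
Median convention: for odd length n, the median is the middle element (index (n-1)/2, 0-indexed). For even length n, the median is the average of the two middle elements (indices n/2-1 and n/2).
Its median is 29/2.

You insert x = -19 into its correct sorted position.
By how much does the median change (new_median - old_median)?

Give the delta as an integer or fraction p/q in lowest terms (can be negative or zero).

Answer: -15/2

Derivation:
Old median = 29/2
After inserting x = -19: new sorted = [-19, -11, -7, -6, -3, 7, 22, 25, 26, 32, 33]
New median = 7
Delta = 7 - 29/2 = -15/2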